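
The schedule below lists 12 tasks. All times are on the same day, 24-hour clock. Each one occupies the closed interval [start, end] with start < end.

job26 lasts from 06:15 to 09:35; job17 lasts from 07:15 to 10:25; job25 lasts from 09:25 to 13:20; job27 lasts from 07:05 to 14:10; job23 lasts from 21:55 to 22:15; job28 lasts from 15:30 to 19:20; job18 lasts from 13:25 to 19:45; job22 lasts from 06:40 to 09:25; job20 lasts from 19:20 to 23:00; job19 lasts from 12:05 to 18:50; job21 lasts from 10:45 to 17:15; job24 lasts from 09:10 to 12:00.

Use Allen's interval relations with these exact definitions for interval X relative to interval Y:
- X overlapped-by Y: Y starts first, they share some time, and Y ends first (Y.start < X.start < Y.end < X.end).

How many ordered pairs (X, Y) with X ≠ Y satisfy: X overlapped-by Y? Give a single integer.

22

Checking all 132 ordered pairs for relation 'overlapped-by'; matching pairs in alphabetical order:
(job17, job22): job17 overlapped-by job22 ✓
(job17, job26): job17 overlapped-by job26 ✓
(job18, job19): job18 overlapped-by job19 ✓
(job18, job21): job18 overlapped-by job21 ✓
(job18, job27): job18 overlapped-by job27 ✓
(job19, job21): job19 overlapped-by job21 ✓
(job19, job25): job19 overlapped-by job25 ✓
(job19, job27): job19 overlapped-by job27 ✓
(job20, job18): job20 overlapped-by job18 ✓
(job21, job24): job21 overlapped-by job24 ✓
(job21, job25): job21 overlapped-by job25 ✓
(job21, job27): job21 overlapped-by job27 ✓
(job24, job17): job24 overlapped-by job17 ✓
(job24, job22): job24 overlapped-by job22 ✓
(job24, job26): job24 overlapped-by job26 ✓
(job25, job17): job25 overlapped-by job17 ✓
(job25, job24): job25 overlapped-by job24 ✓
(job25, job26): job25 overlapped-by job26 ✓
(job27, job22): job27 overlapped-by job22 ✓
(job27, job26): job27 overlapped-by job26 ✓
(job28, job19): job28 overlapped-by job19 ✓
(job28, job21): job28 overlapped-by job21 ✓
Count: 22.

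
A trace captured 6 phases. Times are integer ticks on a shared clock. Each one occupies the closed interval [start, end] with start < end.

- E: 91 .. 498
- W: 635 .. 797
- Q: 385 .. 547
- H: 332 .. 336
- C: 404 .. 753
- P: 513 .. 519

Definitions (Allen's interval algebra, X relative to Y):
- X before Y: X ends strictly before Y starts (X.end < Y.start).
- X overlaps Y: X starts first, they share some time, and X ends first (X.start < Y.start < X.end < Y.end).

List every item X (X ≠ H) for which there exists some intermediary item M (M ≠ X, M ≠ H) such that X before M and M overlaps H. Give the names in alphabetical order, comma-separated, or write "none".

Target H = [332, 336].
Intermediaries M with M overlaps H: none.
Union: none.

none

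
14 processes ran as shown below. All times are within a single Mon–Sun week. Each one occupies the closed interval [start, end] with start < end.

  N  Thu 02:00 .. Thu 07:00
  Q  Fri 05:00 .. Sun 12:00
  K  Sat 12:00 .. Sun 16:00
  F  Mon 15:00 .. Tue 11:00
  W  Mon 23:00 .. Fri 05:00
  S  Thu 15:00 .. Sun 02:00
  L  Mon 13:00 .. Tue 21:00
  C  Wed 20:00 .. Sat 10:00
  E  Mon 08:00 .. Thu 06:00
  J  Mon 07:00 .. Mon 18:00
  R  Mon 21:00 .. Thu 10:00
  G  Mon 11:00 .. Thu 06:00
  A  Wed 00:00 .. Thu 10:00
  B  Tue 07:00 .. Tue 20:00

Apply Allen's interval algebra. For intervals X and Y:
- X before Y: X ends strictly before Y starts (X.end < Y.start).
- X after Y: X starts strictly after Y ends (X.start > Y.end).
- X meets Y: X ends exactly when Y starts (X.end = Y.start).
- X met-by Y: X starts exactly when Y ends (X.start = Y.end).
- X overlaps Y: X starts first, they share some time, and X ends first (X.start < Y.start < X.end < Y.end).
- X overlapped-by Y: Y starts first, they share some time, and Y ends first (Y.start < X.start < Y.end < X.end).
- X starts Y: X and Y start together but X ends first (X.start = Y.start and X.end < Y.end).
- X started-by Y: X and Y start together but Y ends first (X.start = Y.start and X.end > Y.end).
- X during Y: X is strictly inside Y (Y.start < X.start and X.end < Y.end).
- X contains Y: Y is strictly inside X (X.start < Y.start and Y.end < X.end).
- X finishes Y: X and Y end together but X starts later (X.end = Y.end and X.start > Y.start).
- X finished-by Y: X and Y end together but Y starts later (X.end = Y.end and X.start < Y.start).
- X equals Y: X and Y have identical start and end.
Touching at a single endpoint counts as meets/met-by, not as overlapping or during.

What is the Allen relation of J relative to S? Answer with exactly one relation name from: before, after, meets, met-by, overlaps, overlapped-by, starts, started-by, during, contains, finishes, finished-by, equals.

J = [Mon 07:00, Mon 18:00]; S = [Thu 15:00, Sun 02:00].
Compare endpoints: J.start < S.start, J.start < S.end, J.end < S.start, J.end < S.end.
That pattern is 'before'.

before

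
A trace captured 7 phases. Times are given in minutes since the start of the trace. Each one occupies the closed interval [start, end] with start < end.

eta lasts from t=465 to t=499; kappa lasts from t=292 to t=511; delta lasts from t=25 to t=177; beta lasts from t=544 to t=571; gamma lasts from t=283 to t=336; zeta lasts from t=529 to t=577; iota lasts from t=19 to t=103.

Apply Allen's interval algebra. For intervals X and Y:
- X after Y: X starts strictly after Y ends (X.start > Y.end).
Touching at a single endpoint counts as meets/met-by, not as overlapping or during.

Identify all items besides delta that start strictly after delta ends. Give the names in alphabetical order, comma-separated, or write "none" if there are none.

beta, eta, gamma, kappa, zeta

Target delta = [t=25, t=177].
beta [t=544, t=571] → after → yes.
eta [t=465, t=499] → after → yes.
gamma [t=283, t=336] → after → yes.
iota [t=19, t=103] → overlaps → no.
kappa [t=292, t=511] → after → yes.
zeta [t=529, t=577] → after → yes.
Result: beta, eta, gamma, kappa, zeta.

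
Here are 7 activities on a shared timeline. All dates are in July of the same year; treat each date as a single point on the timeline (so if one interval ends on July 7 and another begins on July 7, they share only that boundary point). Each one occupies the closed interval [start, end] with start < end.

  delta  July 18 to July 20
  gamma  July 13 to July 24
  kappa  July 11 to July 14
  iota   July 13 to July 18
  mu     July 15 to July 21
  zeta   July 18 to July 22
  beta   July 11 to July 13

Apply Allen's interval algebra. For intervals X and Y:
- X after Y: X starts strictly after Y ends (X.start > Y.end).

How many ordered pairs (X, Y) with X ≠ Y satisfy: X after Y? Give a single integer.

Checking all 42 ordered pairs for relation 'after'; matching pairs in alphabetical order:
(delta, beta): delta after beta ✓
(delta, kappa): delta after kappa ✓
(mu, beta): mu after beta ✓
(mu, kappa): mu after kappa ✓
(zeta, beta): zeta after beta ✓
(zeta, kappa): zeta after kappa ✓
Count: 6.

6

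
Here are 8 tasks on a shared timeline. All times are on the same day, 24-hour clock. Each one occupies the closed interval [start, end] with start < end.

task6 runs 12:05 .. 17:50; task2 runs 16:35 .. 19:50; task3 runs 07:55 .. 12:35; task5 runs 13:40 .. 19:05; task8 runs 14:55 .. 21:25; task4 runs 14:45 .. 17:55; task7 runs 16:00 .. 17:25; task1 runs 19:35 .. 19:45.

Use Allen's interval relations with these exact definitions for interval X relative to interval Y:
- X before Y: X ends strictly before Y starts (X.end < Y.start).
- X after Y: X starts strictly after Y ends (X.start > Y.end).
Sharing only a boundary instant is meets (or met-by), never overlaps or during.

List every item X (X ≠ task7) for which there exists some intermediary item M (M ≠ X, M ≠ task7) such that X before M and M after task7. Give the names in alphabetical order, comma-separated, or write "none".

task3, task4, task5, task6

Target task7 = [16:00, 17:25].
Intermediaries M with M after task7: task1.
Via task1 — items with X before task1: task3, task4, task5, task6.
Union: task3, task4, task5, task6.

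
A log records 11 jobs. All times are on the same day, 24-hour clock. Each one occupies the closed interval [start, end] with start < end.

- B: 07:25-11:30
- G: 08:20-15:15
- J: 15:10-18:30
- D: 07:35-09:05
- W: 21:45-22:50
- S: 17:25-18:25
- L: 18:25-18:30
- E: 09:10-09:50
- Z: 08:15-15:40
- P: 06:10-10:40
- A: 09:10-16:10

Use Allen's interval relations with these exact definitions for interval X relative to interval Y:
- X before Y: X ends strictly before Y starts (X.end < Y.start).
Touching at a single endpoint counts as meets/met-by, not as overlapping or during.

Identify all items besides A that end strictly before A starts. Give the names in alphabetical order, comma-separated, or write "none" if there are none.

Target A = [09:10, 16:10].
B [07:25, 11:30] → overlaps → no.
D [07:35, 09:05] → before → yes.
E [09:10, 09:50] → starts → no.
G [08:20, 15:15] → overlaps → no.
J [15:10, 18:30] → overlapped-by → no.
L [18:25, 18:30] → after → no.
P [06:10, 10:40] → overlaps → no.
S [17:25, 18:25] → after → no.
W [21:45, 22:50] → after → no.
Z [08:15, 15:40] → overlaps → no.
Result: D.

D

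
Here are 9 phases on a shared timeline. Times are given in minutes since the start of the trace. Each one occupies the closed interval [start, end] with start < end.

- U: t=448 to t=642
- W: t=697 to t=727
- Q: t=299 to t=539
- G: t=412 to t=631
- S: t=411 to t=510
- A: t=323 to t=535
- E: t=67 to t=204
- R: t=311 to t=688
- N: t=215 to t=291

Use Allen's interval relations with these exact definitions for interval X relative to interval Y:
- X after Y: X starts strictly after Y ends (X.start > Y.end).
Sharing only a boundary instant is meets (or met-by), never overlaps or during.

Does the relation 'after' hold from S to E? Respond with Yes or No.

Yes

S = [t=411, t=510], E = [t=67, t=204].
Actual relation of S to E: after.
Asked whether 'after' holds → Yes.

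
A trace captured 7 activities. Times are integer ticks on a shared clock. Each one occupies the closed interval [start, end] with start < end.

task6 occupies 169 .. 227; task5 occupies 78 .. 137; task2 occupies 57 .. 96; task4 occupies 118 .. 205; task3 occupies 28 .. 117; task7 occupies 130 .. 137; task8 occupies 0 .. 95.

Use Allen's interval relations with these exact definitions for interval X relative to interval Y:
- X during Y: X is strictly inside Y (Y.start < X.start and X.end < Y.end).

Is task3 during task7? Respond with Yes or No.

No

task3 = [28, 117], task7 = [130, 137].
Actual relation of task3 to task7: before.
Asked whether 'during' holds → No.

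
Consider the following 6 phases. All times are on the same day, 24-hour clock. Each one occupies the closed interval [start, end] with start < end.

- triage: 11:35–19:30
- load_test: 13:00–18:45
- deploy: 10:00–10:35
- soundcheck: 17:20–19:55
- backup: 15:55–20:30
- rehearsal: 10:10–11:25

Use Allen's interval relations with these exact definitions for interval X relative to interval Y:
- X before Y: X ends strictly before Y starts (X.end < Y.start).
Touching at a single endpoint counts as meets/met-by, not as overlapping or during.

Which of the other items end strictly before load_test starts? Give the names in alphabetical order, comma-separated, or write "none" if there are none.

Target load_test = [13:00, 18:45].
backup [15:55, 20:30] → overlapped-by → no.
deploy [10:00, 10:35] → before → yes.
rehearsal [10:10, 11:25] → before → yes.
soundcheck [17:20, 19:55] → overlapped-by → no.
triage [11:35, 19:30] → contains → no.
Result: deploy, rehearsal.

deploy, rehearsal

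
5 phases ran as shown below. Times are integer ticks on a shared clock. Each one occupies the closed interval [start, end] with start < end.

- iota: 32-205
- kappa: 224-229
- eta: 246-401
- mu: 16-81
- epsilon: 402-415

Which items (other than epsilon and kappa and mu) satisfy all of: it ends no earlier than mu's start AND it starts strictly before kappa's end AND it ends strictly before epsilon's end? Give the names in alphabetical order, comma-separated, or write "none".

iota

Conditions: its end is no earlier than mu's start (X.end >= 16) AND its start is strictly before kappa's end (X.start < 229) AND its end is strictly before epsilon's end (X.end < 415).
eta: end 401 >= 16? ✓; start 246 < 229? ✗; end 401 < 415? ✓ → no.
iota: end 205 >= 16? ✓; start 32 < 229? ✓; end 205 < 415? ✓ → yes.
Result: iota.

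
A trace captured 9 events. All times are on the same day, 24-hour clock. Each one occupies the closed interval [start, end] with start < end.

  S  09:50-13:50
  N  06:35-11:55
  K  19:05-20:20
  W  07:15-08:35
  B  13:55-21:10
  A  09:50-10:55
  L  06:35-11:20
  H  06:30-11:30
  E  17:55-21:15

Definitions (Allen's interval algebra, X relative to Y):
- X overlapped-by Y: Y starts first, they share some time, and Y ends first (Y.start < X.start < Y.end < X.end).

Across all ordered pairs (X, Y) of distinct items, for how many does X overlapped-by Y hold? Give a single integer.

5

Checking all 72 ordered pairs for relation 'overlapped-by'; matching pairs in alphabetical order:
(E, B): E overlapped-by B ✓
(N, H): N overlapped-by H ✓
(S, H): S overlapped-by H ✓
(S, L): S overlapped-by L ✓
(S, N): S overlapped-by N ✓
Count: 5.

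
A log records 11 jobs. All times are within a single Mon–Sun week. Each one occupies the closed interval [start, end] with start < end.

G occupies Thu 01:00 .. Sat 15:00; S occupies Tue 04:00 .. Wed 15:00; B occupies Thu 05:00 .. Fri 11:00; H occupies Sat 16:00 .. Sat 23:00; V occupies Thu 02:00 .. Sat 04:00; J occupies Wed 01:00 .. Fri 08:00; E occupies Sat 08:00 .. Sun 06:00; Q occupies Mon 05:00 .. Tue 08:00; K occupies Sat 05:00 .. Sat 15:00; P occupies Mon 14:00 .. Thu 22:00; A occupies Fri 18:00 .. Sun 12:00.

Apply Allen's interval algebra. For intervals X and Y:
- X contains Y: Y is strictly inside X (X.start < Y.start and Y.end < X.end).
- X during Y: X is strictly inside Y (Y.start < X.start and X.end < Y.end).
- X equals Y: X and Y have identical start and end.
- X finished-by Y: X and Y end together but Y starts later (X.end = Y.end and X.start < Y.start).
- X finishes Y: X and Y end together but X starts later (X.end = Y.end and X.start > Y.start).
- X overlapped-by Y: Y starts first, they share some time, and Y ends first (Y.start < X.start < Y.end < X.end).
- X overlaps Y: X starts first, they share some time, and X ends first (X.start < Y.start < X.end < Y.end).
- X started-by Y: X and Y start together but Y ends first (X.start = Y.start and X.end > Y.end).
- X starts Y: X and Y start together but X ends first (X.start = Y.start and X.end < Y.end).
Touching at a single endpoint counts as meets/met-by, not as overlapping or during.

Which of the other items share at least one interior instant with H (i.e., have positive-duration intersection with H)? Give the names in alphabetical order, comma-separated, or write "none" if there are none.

A, E

Target H = [Sat 16:00, Sat 23:00].
A [Fri 18:00, Sun 12:00] → contains → yes.
B [Thu 05:00, Fri 11:00] → before → no.
E [Sat 08:00, Sun 06:00] → contains → yes.
G [Thu 01:00, Sat 15:00] → before → no.
J [Wed 01:00, Fri 08:00] → before → no.
K [Sat 05:00, Sat 15:00] → before → no.
P [Mon 14:00, Thu 22:00] → before → no.
Q [Mon 05:00, Tue 08:00] → before → no.
S [Tue 04:00, Wed 15:00] → before → no.
V [Thu 02:00, Sat 04:00] → before → no.
Result: A, E.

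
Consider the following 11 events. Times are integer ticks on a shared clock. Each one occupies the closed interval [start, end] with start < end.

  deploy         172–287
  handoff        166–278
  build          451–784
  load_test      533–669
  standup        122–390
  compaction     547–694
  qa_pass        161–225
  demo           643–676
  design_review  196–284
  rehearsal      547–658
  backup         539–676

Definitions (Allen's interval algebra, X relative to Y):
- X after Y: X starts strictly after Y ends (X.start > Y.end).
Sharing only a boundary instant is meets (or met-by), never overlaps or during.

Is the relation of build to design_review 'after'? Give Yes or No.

Yes

build = [451, 784], design_review = [196, 284].
Actual relation of build to design_review: after.
Asked whether 'after' holds → Yes.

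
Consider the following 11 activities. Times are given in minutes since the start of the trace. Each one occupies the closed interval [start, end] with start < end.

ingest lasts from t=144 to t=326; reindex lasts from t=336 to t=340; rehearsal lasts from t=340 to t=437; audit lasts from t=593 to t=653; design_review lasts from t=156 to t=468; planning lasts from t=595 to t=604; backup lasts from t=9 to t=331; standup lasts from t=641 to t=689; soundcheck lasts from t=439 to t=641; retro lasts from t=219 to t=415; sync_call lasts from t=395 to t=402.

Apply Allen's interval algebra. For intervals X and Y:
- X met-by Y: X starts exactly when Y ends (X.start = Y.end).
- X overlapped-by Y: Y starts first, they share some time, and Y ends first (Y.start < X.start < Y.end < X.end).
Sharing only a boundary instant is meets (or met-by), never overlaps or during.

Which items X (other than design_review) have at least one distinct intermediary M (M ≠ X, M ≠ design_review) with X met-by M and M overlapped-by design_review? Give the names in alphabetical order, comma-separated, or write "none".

Target design_review = [t=156, t=468].
Intermediaries M with M overlapped-by design_review: soundcheck.
Via soundcheck — items with X met-by soundcheck: standup.
Union: standup.

standup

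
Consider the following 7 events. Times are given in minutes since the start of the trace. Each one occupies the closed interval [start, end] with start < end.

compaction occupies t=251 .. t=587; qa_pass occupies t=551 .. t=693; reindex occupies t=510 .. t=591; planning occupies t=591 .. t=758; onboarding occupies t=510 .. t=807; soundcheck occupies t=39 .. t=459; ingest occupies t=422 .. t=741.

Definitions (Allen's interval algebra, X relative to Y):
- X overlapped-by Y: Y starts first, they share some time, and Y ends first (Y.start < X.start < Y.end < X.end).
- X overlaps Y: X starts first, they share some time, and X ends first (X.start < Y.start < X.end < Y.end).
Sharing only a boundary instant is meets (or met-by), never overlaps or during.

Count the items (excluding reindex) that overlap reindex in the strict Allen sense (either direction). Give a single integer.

2

Target reindex = [t=510, t=591].
compaction [t=251, t=587] → overlaps → counts.
ingest [t=422, t=741] → contains → no.
onboarding [t=510, t=807] → started-by → no.
planning [t=591, t=758] → met-by → no.
qa_pass [t=551, t=693] → overlapped-by → counts.
soundcheck [t=39, t=459] → before → no.
Total: 2.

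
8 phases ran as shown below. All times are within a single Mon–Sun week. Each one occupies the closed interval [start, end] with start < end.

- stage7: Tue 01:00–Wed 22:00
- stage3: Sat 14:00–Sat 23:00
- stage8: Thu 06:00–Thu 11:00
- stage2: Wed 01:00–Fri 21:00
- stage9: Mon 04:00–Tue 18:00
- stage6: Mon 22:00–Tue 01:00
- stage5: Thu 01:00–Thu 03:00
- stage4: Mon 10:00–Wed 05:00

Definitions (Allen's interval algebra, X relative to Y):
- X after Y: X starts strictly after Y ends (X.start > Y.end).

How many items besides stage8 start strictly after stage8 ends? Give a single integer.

Target stage8 = [Thu 06:00, Thu 11:00].
stage2 [Wed 01:00, Fri 21:00] → contains → no.
stage3 [Sat 14:00, Sat 23:00] → after → counts.
stage4 [Mon 10:00, Wed 05:00] → before → no.
stage5 [Thu 01:00, Thu 03:00] → before → no.
stage6 [Mon 22:00, Tue 01:00] → before → no.
stage7 [Tue 01:00, Wed 22:00] → before → no.
stage9 [Mon 04:00, Tue 18:00] → before → no.
Total: 1.

1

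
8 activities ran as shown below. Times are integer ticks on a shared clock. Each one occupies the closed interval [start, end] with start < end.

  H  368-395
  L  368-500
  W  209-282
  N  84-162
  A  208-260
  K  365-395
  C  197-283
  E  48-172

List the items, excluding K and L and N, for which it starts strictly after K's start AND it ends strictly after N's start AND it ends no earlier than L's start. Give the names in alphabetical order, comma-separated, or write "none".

Conditions: its start is strictly after K's start (X.start > 365) AND its end is strictly after N's start (X.end > 84) AND its end is no earlier than L's start (X.end >= 368).
A: start 208 > 365? ✗; end 260 > 84? ✓; end 260 >= 368? ✗ → no.
C: start 197 > 365? ✗; end 283 > 84? ✓; end 283 >= 368? ✗ → no.
E: start 48 > 365? ✗; end 172 > 84? ✓; end 172 >= 368? ✗ → no.
H: start 368 > 365? ✓; end 395 > 84? ✓; end 395 >= 368? ✓ → yes.
W: start 209 > 365? ✗; end 282 > 84? ✓; end 282 >= 368? ✗ → no.
Result: H.

H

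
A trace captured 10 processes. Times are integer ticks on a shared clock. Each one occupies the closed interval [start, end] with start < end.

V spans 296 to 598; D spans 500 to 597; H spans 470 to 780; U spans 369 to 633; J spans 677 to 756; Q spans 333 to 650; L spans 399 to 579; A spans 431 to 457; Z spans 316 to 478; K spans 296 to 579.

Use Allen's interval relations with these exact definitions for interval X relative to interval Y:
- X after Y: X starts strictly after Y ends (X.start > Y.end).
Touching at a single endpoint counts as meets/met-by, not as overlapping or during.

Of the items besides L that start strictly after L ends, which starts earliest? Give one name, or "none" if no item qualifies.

J

Target L = [399, 579].
A [431, 457] → during → excluded.
D [500, 597] → overlapped-by → excluded.
H [470, 780] → overlapped-by → excluded.
J [677, 756] → after → candidate.
K [296, 579] → finished-by → excluded.
Q [333, 650] → contains → excluded.
U [369, 633] → contains → excluded.
V [296, 598] → contains → excluded.
Z [316, 478] → overlaps → excluded.
Among candidates, earliest start is 677 → J.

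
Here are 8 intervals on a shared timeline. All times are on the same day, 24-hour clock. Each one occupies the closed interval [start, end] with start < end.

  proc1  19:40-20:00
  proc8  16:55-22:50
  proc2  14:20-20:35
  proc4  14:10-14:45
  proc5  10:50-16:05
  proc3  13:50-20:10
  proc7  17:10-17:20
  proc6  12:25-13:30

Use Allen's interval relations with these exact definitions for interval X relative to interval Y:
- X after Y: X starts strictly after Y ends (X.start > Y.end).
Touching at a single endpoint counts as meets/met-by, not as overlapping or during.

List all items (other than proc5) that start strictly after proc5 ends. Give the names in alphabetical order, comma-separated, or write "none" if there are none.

proc1, proc7, proc8

Target proc5 = [10:50, 16:05].
proc1 [19:40, 20:00] → after → yes.
proc2 [14:20, 20:35] → overlapped-by → no.
proc3 [13:50, 20:10] → overlapped-by → no.
proc4 [14:10, 14:45] → during → no.
proc6 [12:25, 13:30] → during → no.
proc7 [17:10, 17:20] → after → yes.
proc8 [16:55, 22:50] → after → yes.
Result: proc1, proc7, proc8.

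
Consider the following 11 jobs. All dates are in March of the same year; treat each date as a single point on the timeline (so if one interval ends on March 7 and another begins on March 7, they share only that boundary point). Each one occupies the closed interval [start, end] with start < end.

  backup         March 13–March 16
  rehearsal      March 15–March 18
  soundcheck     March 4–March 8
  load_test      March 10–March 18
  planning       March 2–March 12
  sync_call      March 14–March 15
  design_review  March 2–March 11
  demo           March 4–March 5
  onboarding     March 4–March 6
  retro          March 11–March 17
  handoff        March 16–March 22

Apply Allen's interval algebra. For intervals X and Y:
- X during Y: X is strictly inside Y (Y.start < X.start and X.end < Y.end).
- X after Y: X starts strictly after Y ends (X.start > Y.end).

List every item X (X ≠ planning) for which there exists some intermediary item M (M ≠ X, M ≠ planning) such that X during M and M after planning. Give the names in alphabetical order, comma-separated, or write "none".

sync_call

Target planning = [March 2, March 12].
Intermediaries M with M after planning: backup, handoff, rehearsal, sync_call.
Via backup — items with X during backup: sync_call.
Via handoff — items with X during handoff: none.
Via rehearsal — items with X during rehearsal: none.
Via sync_call — items with X during sync_call: none.
Union: sync_call.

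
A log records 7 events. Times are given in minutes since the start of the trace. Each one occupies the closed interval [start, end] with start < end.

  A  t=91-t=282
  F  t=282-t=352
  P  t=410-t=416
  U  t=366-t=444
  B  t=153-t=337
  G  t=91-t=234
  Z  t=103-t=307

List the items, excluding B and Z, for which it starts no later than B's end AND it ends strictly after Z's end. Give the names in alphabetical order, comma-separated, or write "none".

Conditions: its start is no later than B's end (X.start <= t=337) AND its end is strictly after Z's end (X.end > t=307).
A: start t=91 <= t=337? ✓; end t=282 > t=307? ✗ → no.
F: start t=282 <= t=337? ✓; end t=352 > t=307? ✓ → yes.
G: start t=91 <= t=337? ✓; end t=234 > t=307? ✗ → no.
P: start t=410 <= t=337? ✗; end t=416 > t=307? ✓ → no.
U: start t=366 <= t=337? ✗; end t=444 > t=307? ✓ → no.
Result: F.

F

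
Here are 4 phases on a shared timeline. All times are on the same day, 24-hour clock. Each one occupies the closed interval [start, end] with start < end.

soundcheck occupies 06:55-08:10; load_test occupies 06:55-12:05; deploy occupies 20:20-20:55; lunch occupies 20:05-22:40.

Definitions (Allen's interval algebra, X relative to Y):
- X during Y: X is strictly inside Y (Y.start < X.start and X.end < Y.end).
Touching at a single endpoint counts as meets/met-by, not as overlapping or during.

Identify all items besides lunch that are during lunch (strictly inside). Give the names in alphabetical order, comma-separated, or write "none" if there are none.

deploy

Target lunch = [20:05, 22:40].
deploy [20:20, 20:55] → during → yes.
load_test [06:55, 12:05] → before → no.
soundcheck [06:55, 08:10] → before → no.
Result: deploy.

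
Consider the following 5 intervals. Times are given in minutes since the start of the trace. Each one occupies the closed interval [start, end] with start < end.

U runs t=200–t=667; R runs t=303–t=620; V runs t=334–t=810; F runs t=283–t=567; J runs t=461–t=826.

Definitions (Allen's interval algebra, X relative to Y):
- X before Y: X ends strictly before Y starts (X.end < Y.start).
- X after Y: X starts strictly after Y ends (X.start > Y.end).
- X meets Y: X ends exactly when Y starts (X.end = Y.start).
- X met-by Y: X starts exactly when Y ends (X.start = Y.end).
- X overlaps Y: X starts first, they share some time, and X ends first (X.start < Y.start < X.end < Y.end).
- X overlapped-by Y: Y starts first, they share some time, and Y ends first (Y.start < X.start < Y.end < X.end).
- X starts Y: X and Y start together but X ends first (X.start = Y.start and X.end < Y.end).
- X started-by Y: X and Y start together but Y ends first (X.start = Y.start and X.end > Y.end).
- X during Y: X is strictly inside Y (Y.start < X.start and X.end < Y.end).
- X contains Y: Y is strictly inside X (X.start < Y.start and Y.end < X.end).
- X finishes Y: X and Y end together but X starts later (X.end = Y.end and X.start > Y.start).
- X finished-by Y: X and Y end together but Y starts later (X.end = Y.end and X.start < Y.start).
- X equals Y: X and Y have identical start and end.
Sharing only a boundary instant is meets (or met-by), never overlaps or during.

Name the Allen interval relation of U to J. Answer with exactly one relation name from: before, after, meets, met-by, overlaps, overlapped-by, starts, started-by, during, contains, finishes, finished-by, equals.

U = [t=200, t=667]; J = [t=461, t=826].
Compare endpoints: U.start < J.start, U.start < J.end, U.end > J.start, U.end < J.end.
That pattern is 'overlaps'.

overlaps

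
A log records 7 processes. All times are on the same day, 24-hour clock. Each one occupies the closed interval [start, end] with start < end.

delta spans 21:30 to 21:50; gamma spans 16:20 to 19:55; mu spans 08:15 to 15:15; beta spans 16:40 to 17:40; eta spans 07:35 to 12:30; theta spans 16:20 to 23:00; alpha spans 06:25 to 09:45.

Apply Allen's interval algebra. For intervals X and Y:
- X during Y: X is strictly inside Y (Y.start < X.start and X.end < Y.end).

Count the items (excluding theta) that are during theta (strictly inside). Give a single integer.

Target theta = [16:20, 23:00].
alpha [06:25, 09:45] → before → no.
beta [16:40, 17:40] → during → counts.
delta [21:30, 21:50] → during → counts.
eta [07:35, 12:30] → before → no.
gamma [16:20, 19:55] → starts → no.
mu [08:15, 15:15] → before → no.
Total: 2.

2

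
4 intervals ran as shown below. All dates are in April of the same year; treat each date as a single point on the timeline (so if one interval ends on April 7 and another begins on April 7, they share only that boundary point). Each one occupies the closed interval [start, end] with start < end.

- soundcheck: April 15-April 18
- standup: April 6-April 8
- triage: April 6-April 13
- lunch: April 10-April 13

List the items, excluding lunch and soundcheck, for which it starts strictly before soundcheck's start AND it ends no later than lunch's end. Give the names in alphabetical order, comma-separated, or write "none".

Conditions: its start is strictly before soundcheck's start (X.start < April 15) AND its end is no later than lunch's end (X.end <= April 13).
standup: start April 6 < April 15? ✓; end April 8 <= April 13? ✓ → yes.
triage: start April 6 < April 15? ✓; end April 13 <= April 13? ✓ → yes.
Result: standup, triage.

standup, triage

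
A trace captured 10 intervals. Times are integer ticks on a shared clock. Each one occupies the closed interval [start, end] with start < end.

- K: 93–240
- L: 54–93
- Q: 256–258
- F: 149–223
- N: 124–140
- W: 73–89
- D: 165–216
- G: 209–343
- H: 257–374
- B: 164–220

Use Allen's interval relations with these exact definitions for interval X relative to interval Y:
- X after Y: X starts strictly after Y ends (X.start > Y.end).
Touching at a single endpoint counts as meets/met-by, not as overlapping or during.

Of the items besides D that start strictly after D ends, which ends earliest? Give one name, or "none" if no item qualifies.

Q

Target D = [165, 216].
B [164, 220] → contains → excluded.
F [149, 223] → contains → excluded.
G [209, 343] → overlapped-by → excluded.
H [257, 374] → after → candidate.
K [93, 240] → contains → excluded.
L [54, 93] → before → excluded.
N [124, 140] → before → excluded.
Q [256, 258] → after → candidate.
W [73, 89] → before → excluded.
Among candidates, earliest end is 258 → Q.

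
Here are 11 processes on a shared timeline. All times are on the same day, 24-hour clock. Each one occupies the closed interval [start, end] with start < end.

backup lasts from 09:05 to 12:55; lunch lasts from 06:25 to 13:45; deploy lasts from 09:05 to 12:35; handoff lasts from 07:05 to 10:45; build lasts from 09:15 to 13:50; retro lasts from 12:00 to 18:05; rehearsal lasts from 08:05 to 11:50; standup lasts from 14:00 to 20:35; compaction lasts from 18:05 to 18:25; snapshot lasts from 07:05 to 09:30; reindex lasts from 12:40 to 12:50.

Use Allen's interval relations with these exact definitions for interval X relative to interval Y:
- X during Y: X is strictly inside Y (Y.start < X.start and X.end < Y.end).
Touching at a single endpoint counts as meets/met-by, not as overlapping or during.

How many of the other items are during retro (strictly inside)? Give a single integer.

Target retro = [12:00, 18:05].
backup [09:05, 12:55] → overlaps → no.
build [09:15, 13:50] → overlaps → no.
compaction [18:05, 18:25] → met-by → no.
deploy [09:05, 12:35] → overlaps → no.
handoff [07:05, 10:45] → before → no.
lunch [06:25, 13:45] → overlaps → no.
rehearsal [08:05, 11:50] → before → no.
reindex [12:40, 12:50] → during → counts.
snapshot [07:05, 09:30] → before → no.
standup [14:00, 20:35] → overlapped-by → no.
Total: 1.

1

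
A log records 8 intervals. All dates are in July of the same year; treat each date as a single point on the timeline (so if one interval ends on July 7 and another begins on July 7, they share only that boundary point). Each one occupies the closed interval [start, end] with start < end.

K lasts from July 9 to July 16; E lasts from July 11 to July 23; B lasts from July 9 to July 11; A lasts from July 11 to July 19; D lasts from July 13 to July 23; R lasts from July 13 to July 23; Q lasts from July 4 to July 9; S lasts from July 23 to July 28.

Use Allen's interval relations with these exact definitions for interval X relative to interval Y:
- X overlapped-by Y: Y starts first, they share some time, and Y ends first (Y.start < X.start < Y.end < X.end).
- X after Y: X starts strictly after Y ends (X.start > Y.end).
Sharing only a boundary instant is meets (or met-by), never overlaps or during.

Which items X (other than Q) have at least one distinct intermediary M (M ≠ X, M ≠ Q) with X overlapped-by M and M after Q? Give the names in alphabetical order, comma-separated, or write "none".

D, R

Target Q = [July 4, July 9].
Intermediaries M with M after Q: A, D, E, R, S.
Via A — items with X overlapped-by A: D, R.
Via D — items with X overlapped-by D: none.
Via E — items with X overlapped-by E: none.
Via R — items with X overlapped-by R: none.
Via S — items with X overlapped-by S: none.
Union: D, R.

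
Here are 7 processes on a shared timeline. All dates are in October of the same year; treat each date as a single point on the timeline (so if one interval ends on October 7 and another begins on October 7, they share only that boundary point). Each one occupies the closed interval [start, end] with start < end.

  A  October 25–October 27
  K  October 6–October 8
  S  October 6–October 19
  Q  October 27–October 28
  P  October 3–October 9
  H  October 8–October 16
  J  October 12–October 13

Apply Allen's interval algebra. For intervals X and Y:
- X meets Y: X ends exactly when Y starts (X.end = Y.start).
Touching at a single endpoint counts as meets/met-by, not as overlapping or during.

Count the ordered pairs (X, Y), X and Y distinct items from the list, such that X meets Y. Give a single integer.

2

Checking all 42 ordered pairs for relation 'meets'; matching pairs in alphabetical order:
(A, Q): A meets Q ✓
(K, H): K meets H ✓
Count: 2.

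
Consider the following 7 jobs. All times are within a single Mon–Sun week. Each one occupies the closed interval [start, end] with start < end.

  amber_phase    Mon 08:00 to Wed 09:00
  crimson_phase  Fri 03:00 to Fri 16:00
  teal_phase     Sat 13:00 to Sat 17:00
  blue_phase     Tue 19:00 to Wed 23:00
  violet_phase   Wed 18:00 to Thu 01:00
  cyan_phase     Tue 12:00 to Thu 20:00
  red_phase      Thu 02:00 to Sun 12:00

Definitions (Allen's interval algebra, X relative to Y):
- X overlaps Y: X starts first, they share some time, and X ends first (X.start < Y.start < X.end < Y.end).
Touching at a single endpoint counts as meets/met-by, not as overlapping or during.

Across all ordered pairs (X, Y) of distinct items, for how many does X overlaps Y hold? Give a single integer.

Checking all 42 ordered pairs for relation 'overlaps'; matching pairs in alphabetical order:
(amber_phase, blue_phase): amber_phase overlaps blue_phase ✓
(amber_phase, cyan_phase): amber_phase overlaps cyan_phase ✓
(blue_phase, violet_phase): blue_phase overlaps violet_phase ✓
(cyan_phase, red_phase): cyan_phase overlaps red_phase ✓
Count: 4.

4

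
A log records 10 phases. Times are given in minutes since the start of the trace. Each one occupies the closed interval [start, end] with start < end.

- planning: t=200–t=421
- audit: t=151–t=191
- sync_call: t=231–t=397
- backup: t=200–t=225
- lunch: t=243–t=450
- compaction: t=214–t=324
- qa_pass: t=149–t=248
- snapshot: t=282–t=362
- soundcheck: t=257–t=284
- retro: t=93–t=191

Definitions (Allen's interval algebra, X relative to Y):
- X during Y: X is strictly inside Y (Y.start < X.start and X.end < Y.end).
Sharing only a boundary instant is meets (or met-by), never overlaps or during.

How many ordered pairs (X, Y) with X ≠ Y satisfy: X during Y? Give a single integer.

11

Checking all 90 ordered pairs for relation 'during'; matching pairs in alphabetical order:
(audit, qa_pass): audit during qa_pass ✓
(backup, qa_pass): backup during qa_pass ✓
(compaction, planning): compaction during planning ✓
(snapshot, lunch): snapshot during lunch ✓
(snapshot, planning): snapshot during planning ✓
(snapshot, sync_call): snapshot during sync_call ✓
(soundcheck, compaction): soundcheck during compaction ✓
(soundcheck, lunch): soundcheck during lunch ✓
(soundcheck, planning): soundcheck during planning ✓
(soundcheck, sync_call): soundcheck during sync_call ✓
(sync_call, planning): sync_call during planning ✓
Count: 11.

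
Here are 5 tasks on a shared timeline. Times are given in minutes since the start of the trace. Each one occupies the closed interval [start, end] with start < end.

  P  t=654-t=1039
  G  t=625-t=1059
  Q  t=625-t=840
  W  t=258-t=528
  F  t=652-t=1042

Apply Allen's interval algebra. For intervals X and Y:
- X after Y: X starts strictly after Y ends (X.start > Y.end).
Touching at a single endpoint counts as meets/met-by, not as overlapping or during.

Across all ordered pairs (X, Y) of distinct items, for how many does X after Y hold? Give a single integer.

4

Checking all 20 ordered pairs for relation 'after'; matching pairs in alphabetical order:
(F, W): F after W ✓
(G, W): G after W ✓
(P, W): P after W ✓
(Q, W): Q after W ✓
Count: 4.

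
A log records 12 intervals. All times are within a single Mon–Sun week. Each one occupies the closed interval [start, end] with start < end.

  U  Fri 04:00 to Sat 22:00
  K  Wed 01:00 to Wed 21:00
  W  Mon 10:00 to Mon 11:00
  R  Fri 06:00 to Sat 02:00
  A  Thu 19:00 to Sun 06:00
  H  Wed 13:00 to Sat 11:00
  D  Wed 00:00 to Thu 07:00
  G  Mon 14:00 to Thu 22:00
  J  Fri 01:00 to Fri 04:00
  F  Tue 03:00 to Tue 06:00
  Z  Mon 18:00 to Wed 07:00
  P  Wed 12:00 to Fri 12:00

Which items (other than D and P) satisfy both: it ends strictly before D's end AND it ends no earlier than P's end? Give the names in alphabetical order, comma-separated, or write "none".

none

Conditions: its end is strictly before D's end (X.end < Thu 07:00) AND its end is no earlier than P's end (X.end >= Fri 12:00).
A: end Sun 06:00 < Thu 07:00? ✗; end Sun 06:00 >= Fri 12:00? ✓ → no.
F: end Tue 06:00 < Thu 07:00? ✓; end Tue 06:00 >= Fri 12:00? ✗ → no.
G: end Thu 22:00 < Thu 07:00? ✗; end Thu 22:00 >= Fri 12:00? ✗ → no.
H: end Sat 11:00 < Thu 07:00? ✗; end Sat 11:00 >= Fri 12:00? ✓ → no.
J: end Fri 04:00 < Thu 07:00? ✗; end Fri 04:00 >= Fri 12:00? ✗ → no.
K: end Wed 21:00 < Thu 07:00? ✓; end Wed 21:00 >= Fri 12:00? ✗ → no.
R: end Sat 02:00 < Thu 07:00? ✗; end Sat 02:00 >= Fri 12:00? ✓ → no.
U: end Sat 22:00 < Thu 07:00? ✗; end Sat 22:00 >= Fri 12:00? ✓ → no.
W: end Mon 11:00 < Thu 07:00? ✓; end Mon 11:00 >= Fri 12:00? ✗ → no.
Z: end Wed 07:00 < Thu 07:00? ✓; end Wed 07:00 >= Fri 12:00? ✗ → no.
Result: none.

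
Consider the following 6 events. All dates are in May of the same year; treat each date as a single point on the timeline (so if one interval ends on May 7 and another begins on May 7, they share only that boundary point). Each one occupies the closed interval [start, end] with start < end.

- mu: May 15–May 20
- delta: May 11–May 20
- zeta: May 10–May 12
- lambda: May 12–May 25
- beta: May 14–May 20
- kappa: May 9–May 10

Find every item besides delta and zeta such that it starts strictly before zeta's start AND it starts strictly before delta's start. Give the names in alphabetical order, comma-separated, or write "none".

Conditions: its start is strictly before zeta's start (X.start < May 10) AND its start is strictly before delta's start (X.start < May 11).
beta: start May 14 < May 10? ✗; start May 14 < May 11? ✗ → no.
kappa: start May 9 < May 10? ✓; start May 9 < May 11? ✓ → yes.
lambda: start May 12 < May 10? ✗; start May 12 < May 11? ✗ → no.
mu: start May 15 < May 10? ✗; start May 15 < May 11? ✗ → no.
Result: kappa.

kappa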